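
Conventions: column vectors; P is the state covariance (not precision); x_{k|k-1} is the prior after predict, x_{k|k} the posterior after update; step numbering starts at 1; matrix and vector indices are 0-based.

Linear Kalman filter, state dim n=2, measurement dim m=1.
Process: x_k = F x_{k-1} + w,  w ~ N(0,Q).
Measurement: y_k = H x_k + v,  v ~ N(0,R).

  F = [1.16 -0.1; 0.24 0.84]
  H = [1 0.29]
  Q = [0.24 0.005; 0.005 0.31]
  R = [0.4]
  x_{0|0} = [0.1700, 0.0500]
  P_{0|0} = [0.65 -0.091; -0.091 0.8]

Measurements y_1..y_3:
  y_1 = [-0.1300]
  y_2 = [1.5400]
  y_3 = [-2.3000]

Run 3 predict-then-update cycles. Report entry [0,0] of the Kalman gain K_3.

step 1: x^-=[0.1922, 0.0828]  P^-=[1.1438 0.0323; 0.0323 0.8752]  S=[1.6361]  K=[0.7048; 0.1749]  nu=[-0.3462]  x^+=[-0.0518, 0.0223]  P^+=[0.3310 -0.1694; -0.1694 0.8252]
step 2: x^-=[-0.0623, 0.0063]  P^-=[0.7330 -0.1331; -0.1331 0.8430]  S=[1.1267]  K=[0.6163; 0.0988]  nu=[1.6005]  x^+=[0.9241, 0.1645]  P^+=[0.3050 -0.2018; -0.2018 0.8320]
step 3: x^-=[1.0555, 0.3599]  P^-=[0.7056 -0.1717; -0.1717 0.8333]  S=[1.0761]  K=[0.6094; 0.0650]  nu=[-3.4599]  x^+=[-1.0530, 0.1350]  P^+=[0.3059 -0.2143; -0.2143 0.8288]

K[0,0] = 0.6094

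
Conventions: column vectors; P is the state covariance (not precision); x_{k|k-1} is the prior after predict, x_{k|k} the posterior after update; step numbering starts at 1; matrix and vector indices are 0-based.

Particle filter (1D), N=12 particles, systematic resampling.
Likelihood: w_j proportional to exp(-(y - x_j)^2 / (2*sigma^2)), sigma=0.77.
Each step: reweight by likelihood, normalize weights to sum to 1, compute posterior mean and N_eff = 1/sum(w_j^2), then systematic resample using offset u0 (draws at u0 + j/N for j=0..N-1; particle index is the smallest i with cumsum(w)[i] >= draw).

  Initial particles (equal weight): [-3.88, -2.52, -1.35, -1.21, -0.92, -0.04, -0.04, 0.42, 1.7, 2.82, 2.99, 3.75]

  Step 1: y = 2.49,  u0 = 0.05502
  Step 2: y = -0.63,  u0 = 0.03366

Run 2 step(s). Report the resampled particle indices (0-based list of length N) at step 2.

resampled_idx = [0, 0, 0, 0, 1, 1, 1, 1, 2, 2, 2, 2]

step 1: w=[0.0000, 0.0000, 0.0000, 0.0000, 0.0000, 0.0017, 0.0017, 0.0103, 0.2263, 0.3494, 0.3102, 0.1004]  mean=2.6779  Neff=3.5760  idx=[8, 8, 8, 9, 9, 9, 9, 10, 10, 10, 10, 11]
step 2: w=[0.3308, 0.3308, 0.3308, 0.0014, 0.0014, 0.0014, 0.0014, 0.0005, 0.0005, 0.0005, 0.0005, 0.0000]  mean=1.7090  Neff=3.0465  idx=[0, 0, 0, 0, 1, 1, 1, 1, 2, 2, 2, 2]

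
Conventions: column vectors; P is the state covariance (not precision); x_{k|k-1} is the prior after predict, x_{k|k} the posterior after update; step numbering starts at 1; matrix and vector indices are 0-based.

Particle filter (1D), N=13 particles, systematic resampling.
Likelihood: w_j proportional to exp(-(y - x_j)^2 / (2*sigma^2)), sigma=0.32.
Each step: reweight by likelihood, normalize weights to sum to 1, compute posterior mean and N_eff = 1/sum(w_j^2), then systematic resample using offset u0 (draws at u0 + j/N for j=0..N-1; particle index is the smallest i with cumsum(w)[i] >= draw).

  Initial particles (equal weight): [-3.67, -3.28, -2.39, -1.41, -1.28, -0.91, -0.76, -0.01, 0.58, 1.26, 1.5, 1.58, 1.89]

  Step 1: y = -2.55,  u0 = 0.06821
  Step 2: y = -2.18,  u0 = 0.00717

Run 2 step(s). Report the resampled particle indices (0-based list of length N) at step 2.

resampled_idx = [1, 2, 2, 3, 4, 5, 6, 7, 8, 9, 10, 11, 12]

step 1: w=[0.0023, 0.0771, 0.9184, 0.0018, 0.0004, 0.0000, 0.0000, 0.0000, 0.0000, 0.0000, 0.0000, 0.0000, 0.0000]  mean=-2.4593  Neff=1.1774  idx=[1, 2, 2, 2, 2, 2, 2, 2, 2, 2, 2, 2, 2]
step 2: w=[0.0003, 0.0833, 0.0833, 0.0833, 0.0833, 0.0833, 0.0833, 0.0833, 0.0833, 0.0833, 0.0833, 0.0833, 0.0833]  mean=-2.3902  Neff=12.0067  idx=[1, 2, 2, 3, 4, 5, 6, 7, 8, 9, 10, 11, 12]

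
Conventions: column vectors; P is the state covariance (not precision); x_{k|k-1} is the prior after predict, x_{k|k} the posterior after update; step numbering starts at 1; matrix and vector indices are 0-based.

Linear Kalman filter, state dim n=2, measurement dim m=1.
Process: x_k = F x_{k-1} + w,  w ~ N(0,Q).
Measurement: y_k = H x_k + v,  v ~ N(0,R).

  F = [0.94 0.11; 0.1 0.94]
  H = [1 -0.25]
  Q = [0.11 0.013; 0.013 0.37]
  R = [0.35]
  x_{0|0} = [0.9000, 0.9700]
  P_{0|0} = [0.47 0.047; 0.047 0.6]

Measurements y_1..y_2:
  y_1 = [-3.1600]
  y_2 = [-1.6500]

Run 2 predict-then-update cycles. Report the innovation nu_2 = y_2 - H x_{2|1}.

innov = [-0.3173]

step 1: x^-=[0.9527, 1.0018]  P^-=[0.5423 0.1613; 0.1613 0.9137]  S=[0.8687]  K=[0.5778; -0.0773]  nu=[-3.8623]  x^+=[-1.2789, 1.3004]  P^+=[0.2522 0.2001; 0.2001 0.9085]
step 2: x^-=[-1.0591, 1.0945]  P^-=[0.3853 0.3096; 0.3096 1.2129]  S=[0.6562]  K=[0.4691; 0.0098]  nu=[-0.3173]  x^+=[-1.2079, 1.0914]  P^+=[0.2408 0.3066; 0.3066 1.2128]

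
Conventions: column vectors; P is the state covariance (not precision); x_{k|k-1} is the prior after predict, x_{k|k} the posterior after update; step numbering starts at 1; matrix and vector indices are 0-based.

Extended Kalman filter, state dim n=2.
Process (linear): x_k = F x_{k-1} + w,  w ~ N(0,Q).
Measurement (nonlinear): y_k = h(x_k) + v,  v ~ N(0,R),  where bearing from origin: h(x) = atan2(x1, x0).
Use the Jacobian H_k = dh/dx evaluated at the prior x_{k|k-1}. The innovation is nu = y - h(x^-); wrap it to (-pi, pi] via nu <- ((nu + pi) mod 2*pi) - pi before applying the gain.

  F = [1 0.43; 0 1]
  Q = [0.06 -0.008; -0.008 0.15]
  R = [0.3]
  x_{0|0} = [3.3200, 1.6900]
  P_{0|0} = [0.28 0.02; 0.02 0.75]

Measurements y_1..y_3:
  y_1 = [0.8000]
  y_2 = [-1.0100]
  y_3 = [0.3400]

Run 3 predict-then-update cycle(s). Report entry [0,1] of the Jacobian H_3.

H_jac[0,1] = 0.1791

step 1: x^-=[4.0467, 1.6900]  P^-=[0.4959 0.3345; 0.3345 0.9000]  H_jac=[-0.0879 0.2104]  S=[0.3313]  K=[0.0809; 0.4829]  nu=[0.4044]  x^+=[4.0794, 1.8853]  P^+=[0.4937 0.3216; 0.3216 0.8227]
step 2: x^-=[4.8901, 1.8853]  P^-=[0.9824 0.6673; 0.6673 0.9727]  H_jac=[-0.0686 0.1780]  S=[0.3192]  K=[0.1610; 0.3991]  nu=[-1.3780]  x^+=[4.6682, 1.3353]  P^+=[0.9741 0.6468; 0.6468 0.9219]
step 3: x^-=[5.2424, 1.3353]  P^-=[1.7608 1.0353; 1.0353 1.0719]  H_jac=[-0.0456 0.1791]  S=[0.3211]  K=[0.3273; 0.4508]  nu=[0.0906]  x^+=[5.2721, 1.3761]  P^+=[1.7264 0.9879; 0.9879 1.0066]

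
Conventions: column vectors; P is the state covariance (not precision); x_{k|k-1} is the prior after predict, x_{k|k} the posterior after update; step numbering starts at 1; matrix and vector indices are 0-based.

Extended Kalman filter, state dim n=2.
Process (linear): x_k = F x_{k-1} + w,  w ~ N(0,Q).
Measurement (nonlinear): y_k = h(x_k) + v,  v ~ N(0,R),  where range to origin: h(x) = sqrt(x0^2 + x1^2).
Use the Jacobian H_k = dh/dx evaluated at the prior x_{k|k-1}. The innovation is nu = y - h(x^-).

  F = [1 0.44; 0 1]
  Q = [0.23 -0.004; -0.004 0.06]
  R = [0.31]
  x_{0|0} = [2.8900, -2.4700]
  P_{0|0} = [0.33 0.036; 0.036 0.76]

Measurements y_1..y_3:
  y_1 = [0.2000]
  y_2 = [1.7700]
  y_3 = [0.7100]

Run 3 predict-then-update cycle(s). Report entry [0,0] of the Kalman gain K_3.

step 1: x^-=[1.8032, -2.4700]  P^-=[0.7388 0.3664; 0.3664 0.8200]  H_jac=[0.5896 -0.8077]  S=[0.7528]  K=[0.1856; -0.5928]  nu=[-2.8582]  x^+=[1.2728, -0.7757]  P^+=[0.7129 0.4492; 0.4492 0.5555]
step 2: x^-=[0.9315, -0.7757]  P^-=[1.4457 0.6896; 0.6896 0.6155]  H_jac=[0.7684 -0.6399]  S=[0.7375]  K=[0.9080; 0.1845]  nu=[0.5578]  x^+=[1.4380, -0.6728]  P^+=[0.8377 0.5661; 0.5661 0.5904]
step 3: x^-=[1.1420, -0.6728]  P^-=[1.6801 0.8218; 0.8218 0.6504]  H_jac=[0.8616 -0.5076]  S=[1.0060]  K=[1.0243; 0.3757]  nu=[-0.6154]  x^+=[0.5116, -0.9040]  P^+=[0.6246 0.4347; 0.4347 0.5084]

K[0,0] = 1.0243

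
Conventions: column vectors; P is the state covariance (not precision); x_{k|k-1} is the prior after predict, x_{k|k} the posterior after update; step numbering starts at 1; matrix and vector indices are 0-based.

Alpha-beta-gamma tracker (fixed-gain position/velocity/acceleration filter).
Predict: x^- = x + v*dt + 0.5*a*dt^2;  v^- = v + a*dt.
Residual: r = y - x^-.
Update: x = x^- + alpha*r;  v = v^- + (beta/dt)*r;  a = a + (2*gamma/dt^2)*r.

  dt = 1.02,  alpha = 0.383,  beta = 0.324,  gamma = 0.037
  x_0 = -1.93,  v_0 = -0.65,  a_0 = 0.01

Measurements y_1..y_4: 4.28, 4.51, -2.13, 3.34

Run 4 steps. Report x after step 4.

x_post = 3.7561

step 1: x_pred=-2.5878  r=6.8678  x^+=0.0426  v^+=1.5417  a^+=0.4985
step 2: x_pred=1.8744  r=2.6356  x^+=2.8839  v^+=2.8874  a^+=0.6859
step 3: x_pred=6.1858  r=-8.3158  x^+=3.0008  v^+=0.9455  a^+=0.0945
step 4: x_pred=4.0144  r=-0.6744  x^+=3.7561  v^+=0.8277  a^+=0.0465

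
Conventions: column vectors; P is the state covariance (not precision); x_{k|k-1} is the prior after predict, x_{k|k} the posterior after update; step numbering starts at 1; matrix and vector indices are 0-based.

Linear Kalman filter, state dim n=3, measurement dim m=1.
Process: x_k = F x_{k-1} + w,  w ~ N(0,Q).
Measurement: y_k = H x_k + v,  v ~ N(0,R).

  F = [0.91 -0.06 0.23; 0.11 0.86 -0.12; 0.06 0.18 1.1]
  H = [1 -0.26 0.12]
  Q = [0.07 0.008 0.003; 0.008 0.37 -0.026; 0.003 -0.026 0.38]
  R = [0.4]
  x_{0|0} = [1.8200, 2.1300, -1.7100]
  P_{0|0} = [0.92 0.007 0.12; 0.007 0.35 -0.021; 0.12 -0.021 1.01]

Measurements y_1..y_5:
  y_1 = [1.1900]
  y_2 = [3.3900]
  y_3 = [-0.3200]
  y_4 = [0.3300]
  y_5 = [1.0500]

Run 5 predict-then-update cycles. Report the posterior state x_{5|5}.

x_post = [1.0666, 1.7161, 1.1042]

step 1: x^-=[1.1351, 2.2372, -1.3884]  P^-=[0.9366 0.0452 0.4284; 0.0452 0.6570 -0.1043; 0.4284 -0.1043 1.6244]  S=[1.4902]  K=[0.6551; -0.0927; 0.4365]  nu=[0.8032]  x^+=[1.6613, 2.1628, -1.0378]  P^+=[0.2971 0.1357 0.0023; 0.1357 0.6442 -0.0440; 0.0023 -0.0440 1.3405]
step 2: x^-=[1.1433, 2.1672, -0.6526]  P^-=[0.3766 0.0636 0.3766; 0.0636 0.9041 -0.1320; 0.3766 -0.1320 2.0098]  S=[0.9322]  K=[0.4347; -0.2009; 0.6995]  nu=[2.8885]  x^+=[2.3990, 1.5868, 1.3679]  P^+=[0.2004 0.1450 0.0931; 0.1450 0.8664 -0.0010; 0.0931 -0.0010 1.5537]
step 3: x^-=[2.4024, 1.4644, 1.9342]  P^-=[0.3444 0.0450 0.5154; 0.0450 1.0608 -0.0756; 0.5154 -0.0756 2.3038]  S=[0.9543]  K=[0.4135; -0.2514; 0.8503]  nu=[-2.5738]  x^+=[1.3383, 2.1114, -0.2544]  P^+=[0.1813 0.1442 0.1799; 0.1442 1.0005 0.1284; 0.1799 0.1284 1.6137]
step 4: x^-=[1.0326, 1.9935, 0.1805]  P^-=[0.3651 0.0531 0.6128; 0.0531 1.1314 0.0665; 0.6128 0.0665 2.4434]  S=[0.9921]  K=[0.4282; -0.2350; 0.8958]  nu=[-0.2060]  x^+=[0.9444, 2.0419, -0.0040]  P^+=[0.1832 0.1529 0.2323; 0.1529 1.0767 0.2753; 0.2323 0.2753 1.6472]
step 5: x^-=[0.7360, 1.8604, 0.4198]  P^-=[0.3856 0.0809 0.6715; 0.0809 1.1582 0.2163; 0.6715 0.2163 2.5516]  S=[1.0062]  K=[0.4424; -0.1930; 0.9158]  nu=[0.7473]  x^+=[1.0666, 1.7161, 1.1042]  P^+=[0.1887 0.1669 0.2639; 0.1669 1.1207 0.3942; 0.2639 0.3942 1.7078]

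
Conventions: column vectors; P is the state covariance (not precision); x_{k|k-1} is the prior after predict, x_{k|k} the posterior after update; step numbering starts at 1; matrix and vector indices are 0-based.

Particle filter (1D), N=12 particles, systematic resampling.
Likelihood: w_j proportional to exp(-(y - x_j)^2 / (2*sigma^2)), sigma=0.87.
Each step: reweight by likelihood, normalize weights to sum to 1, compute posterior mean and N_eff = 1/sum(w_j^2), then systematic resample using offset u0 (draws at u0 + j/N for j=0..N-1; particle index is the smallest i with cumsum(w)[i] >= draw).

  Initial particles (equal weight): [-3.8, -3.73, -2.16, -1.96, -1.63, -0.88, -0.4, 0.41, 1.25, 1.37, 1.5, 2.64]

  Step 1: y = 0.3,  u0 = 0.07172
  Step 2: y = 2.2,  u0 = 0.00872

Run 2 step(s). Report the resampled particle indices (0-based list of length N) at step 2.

step 1: w=[0.0000, 0.0000, 0.0050, 0.0093, 0.0232, 0.1082, 0.1963, 0.2692, 0.1495, 0.1274, 0.1048, 0.0073]  mean=0.4077  Neff=5.7827  idx=[5, 6, 6, 6, 7, 7, 7, 8, 8, 9, 10, 10]
step 2: w=[0.0005, 0.0032, 0.0032, 0.0032, 0.0336, 0.0336, 0.0336, 0.1538, 0.1538, 0.1772, 0.2020, 0.2020]  mean=1.2705  Neff=6.1054  idx=[3, 6, 7, 7, 8, 9, 9, 9, 10, 10, 11, 11]

resampled_idx = [3, 6, 7, 7, 8, 9, 9, 9, 10, 10, 11, 11]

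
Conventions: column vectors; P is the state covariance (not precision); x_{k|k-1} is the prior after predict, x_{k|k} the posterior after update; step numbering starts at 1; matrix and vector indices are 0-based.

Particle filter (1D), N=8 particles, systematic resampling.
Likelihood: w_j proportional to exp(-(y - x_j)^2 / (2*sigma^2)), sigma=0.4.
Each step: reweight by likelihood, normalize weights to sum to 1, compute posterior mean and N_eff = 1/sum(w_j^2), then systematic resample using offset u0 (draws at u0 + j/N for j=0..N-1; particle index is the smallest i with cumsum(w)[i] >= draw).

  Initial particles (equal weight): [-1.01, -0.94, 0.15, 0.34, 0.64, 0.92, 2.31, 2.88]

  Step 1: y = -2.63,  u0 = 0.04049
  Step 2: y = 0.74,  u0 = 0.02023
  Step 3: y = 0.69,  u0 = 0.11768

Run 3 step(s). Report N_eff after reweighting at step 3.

N_eff = 7.0361

step 1: w=[0.6735, 0.3265, 0.0000, 0.0000, 0.0000, 0.0000, 0.0000, 0.0000]  mean=-0.9871  Neff=1.7851  idx=[0, 0, 0, 0, 0, 0, 1, 1]
step 2: w=[0.0977, 0.0977, 0.0977, 0.0977, 0.0977, 0.0977, 0.2069, 0.2069]  mean=-0.9810  Neff=6.9986  idx=[0, 1, 2, 4, 5, 6, 6, 7]
step 3: w=[0.0892, 0.0892, 0.0892, 0.0892, 0.0892, 0.1847, 0.1847, 0.1847]  mean=-0.9712  Neff=7.0361  idx=[1, 2, 4, 5, 5, 6, 7, 7]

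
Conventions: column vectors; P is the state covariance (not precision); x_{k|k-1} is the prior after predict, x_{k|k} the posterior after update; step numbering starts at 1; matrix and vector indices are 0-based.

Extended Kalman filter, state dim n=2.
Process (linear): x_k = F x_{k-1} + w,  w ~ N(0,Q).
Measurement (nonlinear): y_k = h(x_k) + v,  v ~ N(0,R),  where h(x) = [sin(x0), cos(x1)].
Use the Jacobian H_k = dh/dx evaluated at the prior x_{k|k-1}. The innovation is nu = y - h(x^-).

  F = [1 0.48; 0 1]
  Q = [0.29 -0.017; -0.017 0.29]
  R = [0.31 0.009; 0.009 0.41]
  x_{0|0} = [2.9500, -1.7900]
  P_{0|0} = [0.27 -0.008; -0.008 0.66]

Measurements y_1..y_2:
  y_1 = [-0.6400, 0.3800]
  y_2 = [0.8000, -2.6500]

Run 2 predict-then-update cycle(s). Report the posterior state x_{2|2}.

step 1: x^-=[2.0908, -1.7900]  P^-=[0.7044 0.2918; 0.2918 0.9500]  H_jac=[-0.4969 0.0000; 0.0000 0.9761]  S=[0.4839 -0.1325; -0.1325 1.3151]  K=[-0.6828 0.1478; -0.1096 0.6941]  nu=[-1.5078, 0.5975]  x^+=[3.2086, -1.2101]  P^+=[0.4233 0.0558; 0.0558 0.2905]
step 2: x^-=[2.6278, -1.2101]  P^-=[0.8338 0.1782; 0.1782 0.5805]  H_jac=[-0.8709 0.0000; 0.0000 0.9357]  S=[0.9424 -0.1362; -0.1362 0.9182]  K=[-0.7606 0.0688; -0.0809 0.5795]  nu=[0.3085, -3.0029]  x^+=[2.1866, -2.9754]  P^+=[0.2700 0.0228; 0.0228 0.2532]

x_post = [2.1866, -2.9754]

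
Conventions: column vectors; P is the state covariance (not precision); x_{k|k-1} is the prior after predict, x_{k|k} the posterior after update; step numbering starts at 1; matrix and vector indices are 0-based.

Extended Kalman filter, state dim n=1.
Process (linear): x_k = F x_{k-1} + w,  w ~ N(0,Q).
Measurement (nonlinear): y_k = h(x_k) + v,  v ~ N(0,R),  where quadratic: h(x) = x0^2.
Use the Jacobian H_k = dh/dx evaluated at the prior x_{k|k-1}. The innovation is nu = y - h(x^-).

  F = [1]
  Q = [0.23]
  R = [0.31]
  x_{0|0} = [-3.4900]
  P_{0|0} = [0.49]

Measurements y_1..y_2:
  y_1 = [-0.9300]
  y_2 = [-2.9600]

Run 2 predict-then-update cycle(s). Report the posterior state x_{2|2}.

x_post = [-0.0948]

step 1: x^-=[-3.4900]  P^-=[0.7200]  H_jac=[-6.9800]  S=[35.3887]  K=[-0.1420]  nu=[-13.1101]  x^+=[-1.6282]  P^+=[0.0063]
step 2: x^-=[-1.6282]  P^-=[0.2363]  H_jac=[-3.2564]  S=[2.8159]  K=[-0.2733]  nu=[-5.6111]  x^+=[-0.0948]  P^+=[0.0260]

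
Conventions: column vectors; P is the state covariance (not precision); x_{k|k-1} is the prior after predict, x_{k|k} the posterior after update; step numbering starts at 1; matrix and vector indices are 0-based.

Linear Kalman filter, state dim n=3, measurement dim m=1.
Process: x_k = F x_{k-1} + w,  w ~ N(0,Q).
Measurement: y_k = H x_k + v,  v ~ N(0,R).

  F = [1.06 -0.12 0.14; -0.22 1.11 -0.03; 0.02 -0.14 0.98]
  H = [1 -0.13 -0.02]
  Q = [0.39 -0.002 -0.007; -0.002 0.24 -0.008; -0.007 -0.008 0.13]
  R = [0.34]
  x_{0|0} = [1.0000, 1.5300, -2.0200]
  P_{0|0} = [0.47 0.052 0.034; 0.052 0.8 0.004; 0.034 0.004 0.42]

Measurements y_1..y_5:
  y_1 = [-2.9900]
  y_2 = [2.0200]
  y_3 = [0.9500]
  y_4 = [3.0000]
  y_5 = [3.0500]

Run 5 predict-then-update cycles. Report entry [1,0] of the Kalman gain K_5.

K[1,0] = -0.6178

step 1: x^-=[0.5936, 1.5389, -2.1738]  P^-=[0.9346 -0.1589 0.1011; -0.1589 1.2236 -0.1470; 0.1011 -0.1470 0.5492]  S=[1.3320]  K=[0.7156; -0.2365; 0.0820]  nu=[-3.4270]  x^+=[-1.8589, 2.3493, -2.4547]  P^+=[0.2524 0.0666 0.0229; 0.0666 1.1491 -0.1211; 0.0229 -0.1211 0.5402]
step 2: x^-=[-2.5960, 3.0904, -2.7717]  P^-=[0.6947 -0.1568 0.1222; -0.1568 1.6444 -0.3373; 0.1222 -0.3373 0.7052]  S=[1.0969]  K=[0.6497; -0.3317; 0.1386]  nu=[4.9623]  x^+=[0.6280, 1.4443, -2.0841]  P^+=[0.2317 0.0796 0.0235; 0.0796 1.5237 -0.2869; 0.0235 -0.2869 0.6842]
step 3: x^-=[0.2005, 1.5276, -2.2321]  P^-=[0.6821 -0.2132 0.1692; -0.2132 2.1097 -0.5800; 0.1692 -0.5800 0.8962]  S=[1.1037]  K=[0.6400; -0.4312; 0.2054]  nu=[0.9034]  x^+=[0.7787, 1.1381, -2.0466]  P^+=[0.2300 0.0913 0.0241; 0.0913 1.9045 -0.4823; 0.0241 -0.4823 0.8497]
step 4: x^-=[0.4024, 1.1533, -2.1494]  P^-=[0.6926 -0.2812 0.2240; -0.2812 2.5863 -0.8570; 0.2240 -0.8570 1.1162]  S=[1.1364]  K=[0.6377; -0.5282; 0.2755]  nu=[2.7046]  x^+=[2.1270, -0.2752, -1.4043]  P^+=[0.2305 0.1016 0.0243; 0.1016 2.2692 -0.6916; 0.0243 -0.6916 1.0300]
step 5: x^-=[2.0910, -0.7313, -1.2952]  P^-=[0.7065 -0.3516 0.2823; -0.3516 3.0448 -1.1471; 0.2823 -1.1471 1.3539]  S=[1.1726]  K=[0.6366; -0.6178; 0.3448]  nu=[0.8380]  x^+=[2.6245, -1.2491, -1.0063]  P^+=[0.2312 0.1096 0.0249; 0.1096 2.5971 -0.8973; 0.0249 -0.8973 1.2145]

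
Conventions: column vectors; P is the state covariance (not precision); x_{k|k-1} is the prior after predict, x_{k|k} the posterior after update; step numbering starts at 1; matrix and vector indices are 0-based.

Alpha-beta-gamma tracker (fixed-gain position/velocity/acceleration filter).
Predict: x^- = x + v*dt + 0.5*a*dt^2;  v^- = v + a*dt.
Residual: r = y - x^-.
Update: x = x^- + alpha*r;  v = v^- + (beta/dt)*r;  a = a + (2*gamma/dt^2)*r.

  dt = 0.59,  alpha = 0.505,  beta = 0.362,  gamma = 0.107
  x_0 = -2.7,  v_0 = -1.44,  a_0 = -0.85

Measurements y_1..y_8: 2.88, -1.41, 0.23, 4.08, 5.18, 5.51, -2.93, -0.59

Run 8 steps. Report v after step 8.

v_post = -8.3394

step 1: x_pred=-3.6975  r=6.5775  x^+=-0.3759  v^+=2.0942  a^+=3.1936
step 2: x_pred=1.4156  r=-2.8256  x^+=-0.0113  v^+=2.2448  a^+=1.4566
step 3: x_pred=1.5666  r=-1.3366  x^+=0.8916  v^+=2.2841  a^+=0.6349
step 4: x_pred=2.3498  r=1.7302  x^+=3.2235  v^+=3.7203  a^+=1.6986
step 5: x_pred=5.7141  r=-0.5341  x^+=5.4444  v^+=4.3947  a^+=1.3702
step 6: x_pred=8.2758  r=-2.7658  x^+=6.8791  v^+=3.5062  a^+=-0.3301
step 7: x_pred=8.8903  r=-11.8203  x^+=2.9210  v^+=-3.9410  a^+=-7.5968
step 8: x_pred=-0.7264  r=0.1364  x^+=-0.6575  v^+=-8.3394  a^+=-7.5130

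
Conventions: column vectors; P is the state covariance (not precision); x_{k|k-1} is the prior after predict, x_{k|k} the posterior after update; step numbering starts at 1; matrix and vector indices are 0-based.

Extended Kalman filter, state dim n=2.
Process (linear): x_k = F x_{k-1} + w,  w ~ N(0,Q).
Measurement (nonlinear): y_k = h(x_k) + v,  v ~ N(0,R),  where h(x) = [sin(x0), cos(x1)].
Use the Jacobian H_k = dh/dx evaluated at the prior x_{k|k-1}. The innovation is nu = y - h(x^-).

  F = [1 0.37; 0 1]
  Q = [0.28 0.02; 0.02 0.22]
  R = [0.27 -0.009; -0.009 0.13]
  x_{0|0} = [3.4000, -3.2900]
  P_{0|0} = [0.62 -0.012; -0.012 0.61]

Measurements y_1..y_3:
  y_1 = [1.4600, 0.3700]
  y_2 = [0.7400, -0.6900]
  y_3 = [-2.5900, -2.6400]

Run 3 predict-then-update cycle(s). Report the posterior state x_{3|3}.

step 1: x^-=[2.1827, -3.2900]  P^-=[0.9746 0.2337; 0.2337 0.8300]  H_jac=[-0.5744 0.0000; 0.0000 -0.1479]  S=[0.5916 0.0108; 0.0108 0.1481]  K=[-0.9433 -0.1642; -0.2120 -0.8129]  nu=[0.6414, 1.3590]  x^+=[1.3545, -4.5307]  P^+=[0.4408 0.0869; 0.0869 0.7018]
step 2: x^-=[-0.3219, -4.5307]  P^-=[0.8812 0.3666; 0.3666 0.9218]  H_jac=[0.9486 0.0000; 0.0000 -0.9835]  S=[1.0630 -0.3510; -0.3510 1.0217]  K=[0.7556 -0.0933; 0.0385 -0.8741]  nu=[1.0563, -0.5093]  x^+=[0.5238, -4.0448]  P^+=[0.2159 0.0192; 0.0192 0.1159]
step 3: x^-=[-0.9728, -4.0448]  P^-=[0.5260 0.0821; 0.0821 0.3359]  H_jac=[0.5630 0.0000; 0.0000 -0.7853]  S=[0.4367 -0.0453; -0.0453 0.3372]  K=[0.6676 -0.1016; 0.0250 -0.7790]  nu=[-1.7635, -2.0209]  x^+=[-1.9448, -2.5147]  P^+=[0.3218 0.0245; 0.0245 0.1292]

x_post = [-1.9448, -2.5147]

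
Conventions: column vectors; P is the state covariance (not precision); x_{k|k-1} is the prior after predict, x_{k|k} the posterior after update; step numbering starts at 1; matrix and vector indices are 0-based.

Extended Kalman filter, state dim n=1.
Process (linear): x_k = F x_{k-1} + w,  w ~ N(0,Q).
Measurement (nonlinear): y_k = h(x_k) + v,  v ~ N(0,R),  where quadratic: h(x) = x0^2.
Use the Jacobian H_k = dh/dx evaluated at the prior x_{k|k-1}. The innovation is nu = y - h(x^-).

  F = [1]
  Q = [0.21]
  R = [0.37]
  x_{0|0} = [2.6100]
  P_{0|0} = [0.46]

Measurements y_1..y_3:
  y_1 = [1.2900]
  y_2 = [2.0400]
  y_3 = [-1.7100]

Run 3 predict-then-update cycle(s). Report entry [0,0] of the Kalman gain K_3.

K[0,0] = 0.2911

step 1: x^-=[2.6100]  P^-=[0.6700]  H_jac=[5.2200]  S=[18.6264]  K=[0.1878]  nu=[-5.5221]  x^+=[1.5731]  P^+=[0.0133]
step 2: x^-=[1.5731]  P^-=[0.2233]  H_jac=[3.1463]  S=[2.5806]  K=[0.2723]  nu=[-0.4348]  x^+=[1.4548]  P^+=[0.0320]
step 3: x^-=[1.4548]  P^-=[0.2420]  H_jac=[2.9095]  S=[2.4188]  K=[0.2911]  nu=[-3.8263]  x^+=[0.3408]  P^+=[0.0370]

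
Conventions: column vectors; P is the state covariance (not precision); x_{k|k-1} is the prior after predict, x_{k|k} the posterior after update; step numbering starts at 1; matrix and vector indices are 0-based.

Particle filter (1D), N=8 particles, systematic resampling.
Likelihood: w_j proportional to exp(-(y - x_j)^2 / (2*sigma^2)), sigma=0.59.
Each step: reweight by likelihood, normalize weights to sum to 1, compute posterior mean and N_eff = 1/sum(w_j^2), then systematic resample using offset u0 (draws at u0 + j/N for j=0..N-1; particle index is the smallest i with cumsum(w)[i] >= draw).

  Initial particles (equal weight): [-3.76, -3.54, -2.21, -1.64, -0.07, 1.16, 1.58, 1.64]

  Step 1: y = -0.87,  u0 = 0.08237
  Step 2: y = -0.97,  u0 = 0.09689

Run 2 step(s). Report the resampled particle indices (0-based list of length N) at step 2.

step 1: w=[0.0000, 0.0000, 0.0839, 0.4718, 0.4410, 0.0030, 0.0002, 0.0001]  mean=-0.9862  Neff=2.3578  idx=[2, 3, 3, 3, 4, 4, 4, 4]
step 2: w=[0.0374, 0.1789, 0.1789, 0.1789, 0.1065, 0.1065, 0.1065, 0.1065]  mean=-0.9926  Neff=7.0056  idx=[1, 2, 2, 3, 4, 5, 6, 7]

resampled_idx = [1, 2, 2, 3, 4, 5, 6, 7]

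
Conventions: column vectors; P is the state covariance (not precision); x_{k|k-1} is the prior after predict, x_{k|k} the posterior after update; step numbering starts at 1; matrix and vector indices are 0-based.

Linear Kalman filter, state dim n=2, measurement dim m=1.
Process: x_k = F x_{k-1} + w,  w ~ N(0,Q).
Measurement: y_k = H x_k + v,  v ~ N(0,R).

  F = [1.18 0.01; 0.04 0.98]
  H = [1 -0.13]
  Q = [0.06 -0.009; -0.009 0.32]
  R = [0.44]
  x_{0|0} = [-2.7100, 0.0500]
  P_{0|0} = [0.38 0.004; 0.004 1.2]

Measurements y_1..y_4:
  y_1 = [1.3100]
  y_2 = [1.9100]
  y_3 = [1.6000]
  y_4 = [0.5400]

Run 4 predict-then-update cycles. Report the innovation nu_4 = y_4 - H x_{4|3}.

step 1: x^-=[-3.1973, -0.0594]  P^-=[0.5893 0.0253; 0.0253 1.4734]  S=[1.0476]  K=[0.5594; -0.1587]  nu=[4.4996]  x^+=[-0.6803, -0.7733]  P^+=[0.2615 0.1183; 0.1183 1.4470]
step 2: x^-=[-0.8105, -0.7850]  P^-=[0.4271 0.1544; 0.1544 1.7194]  S=[0.8560]  K=[0.4755; -0.0808]  nu=[2.6184]  x^+=[0.4345, -0.9966]  P^+=[0.2335 0.1873; 0.1873 1.7138]
step 3: x^-=[0.5027, -0.9593]  P^-=[0.3898 0.2354; 0.2354 1.9810]  S=[0.8021]  K=[0.4478; -0.0276]  nu=[0.9726]  x^+=[0.9383, -0.9861]  P^+=[0.2289 0.2453; 0.2453 1.9804]
step 4: x^-=[1.0973, -0.9288]  P^-=[0.3848 0.3050; 0.3050 2.2416]  S=[0.7833]  K=[0.4406; 0.0174]  nu=[-0.6780]  x^+=[0.7986, -0.9406]  P^+=[0.2327 0.2990; 0.2990 2.2414]

innov = [-0.6780]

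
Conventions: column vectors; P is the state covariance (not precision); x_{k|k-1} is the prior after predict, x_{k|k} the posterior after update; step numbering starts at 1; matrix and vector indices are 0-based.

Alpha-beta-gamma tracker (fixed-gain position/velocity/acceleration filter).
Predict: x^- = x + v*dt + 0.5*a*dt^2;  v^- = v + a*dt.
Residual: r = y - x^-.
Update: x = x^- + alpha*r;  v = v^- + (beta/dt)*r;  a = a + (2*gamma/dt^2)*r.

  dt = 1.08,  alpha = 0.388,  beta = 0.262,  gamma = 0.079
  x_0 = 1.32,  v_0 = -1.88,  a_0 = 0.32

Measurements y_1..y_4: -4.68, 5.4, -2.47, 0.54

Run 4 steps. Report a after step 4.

a_post = 1.0175

step 1: x_pred=-0.5238  r=-4.1562  x^+=-2.1364  v^+=-2.5427  a^+=-0.2430
step 2: x_pred=-5.0242  r=10.4242  x^+=-0.9796  v^+=-0.2763  a^+=1.1691
step 3: x_pred=-0.5962  r=-1.8738  x^+=-1.3232  v^+=0.5317  a^+=0.9152
step 4: x_pred=-0.2152  r=0.7552  x^+=0.0778  v^+=1.7034  a^+=1.0175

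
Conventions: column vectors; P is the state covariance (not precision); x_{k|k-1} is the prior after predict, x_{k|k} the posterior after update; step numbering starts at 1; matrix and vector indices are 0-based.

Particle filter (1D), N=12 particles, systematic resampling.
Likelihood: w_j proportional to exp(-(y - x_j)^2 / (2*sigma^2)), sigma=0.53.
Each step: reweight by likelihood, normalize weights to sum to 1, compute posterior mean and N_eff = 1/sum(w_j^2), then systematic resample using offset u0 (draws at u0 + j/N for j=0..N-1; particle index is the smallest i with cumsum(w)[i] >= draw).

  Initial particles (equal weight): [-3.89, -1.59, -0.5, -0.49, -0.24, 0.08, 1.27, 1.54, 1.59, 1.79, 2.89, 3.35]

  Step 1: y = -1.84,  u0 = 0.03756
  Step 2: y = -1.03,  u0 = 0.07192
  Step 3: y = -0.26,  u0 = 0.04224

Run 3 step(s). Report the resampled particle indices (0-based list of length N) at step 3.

step 1: w=[0.0006, 0.9064, 0.0415, 0.0395, 0.0106, 0.0014, 0.0000, 0.0000, 0.0000, 0.0000, 0.0000, 0.0000]  mean=-1.4859  Neff=1.2122  idx=[1, 1, 1, 1, 1, 1, 1, 1, 1, 1, 1, 3]
step 2: w=[0.0831, 0.0831, 0.0831, 0.0831, 0.0831, 0.0831, 0.0831, 0.0831, 0.0831, 0.0831, 0.0831, 0.0864]  mean=-1.4950  Neff=11.9985  idx=[0, 1, 2, 3, 4, 5, 6, 7, 8, 9, 10, 11]
step 3: w=[0.0310, 0.0310, 0.0310, 0.0310, 0.0310, 0.0310, 0.0310, 0.0310, 0.0310, 0.0310, 0.0310, 0.6585]  mean=-0.8657  Neff=2.2512  idx=[1, 4, 6, 9, 11, 11, 11, 11, 11, 11, 11, 11]

resampled_idx = [1, 4, 6, 9, 11, 11, 11, 11, 11, 11, 11, 11]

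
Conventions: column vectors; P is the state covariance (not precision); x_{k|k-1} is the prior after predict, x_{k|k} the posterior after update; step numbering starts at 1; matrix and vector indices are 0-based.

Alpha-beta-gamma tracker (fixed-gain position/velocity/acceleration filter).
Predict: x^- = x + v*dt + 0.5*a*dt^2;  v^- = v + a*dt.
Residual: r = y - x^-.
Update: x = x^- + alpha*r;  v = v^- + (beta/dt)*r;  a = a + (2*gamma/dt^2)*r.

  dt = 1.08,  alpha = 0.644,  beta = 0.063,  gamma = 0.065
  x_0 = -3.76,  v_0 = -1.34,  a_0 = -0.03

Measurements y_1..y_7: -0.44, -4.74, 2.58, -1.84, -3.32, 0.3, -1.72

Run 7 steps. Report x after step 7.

step 1: x_pred=-5.2247  r=4.7847  x^+=-2.1434  v^+=-1.0933  a^+=0.5033
step 2: x_pred=-3.0306  r=-1.7094  x^+=-4.1315  v^+=-0.6495  a^+=0.3128
step 3: x_pred=-4.6505  r=7.2305  x^+=0.0059  v^+=0.1101  a^+=1.1186
step 4: x_pred=0.7772  r=-2.6172  x^+=-0.9083  v^+=1.1655  a^+=0.8269
step 5: x_pred=0.8328  r=-4.1528  x^+=-1.8416  v^+=1.8164  a^+=0.3641
step 6: x_pred=0.3324  r=-0.0324  x^+=0.3115  v^+=2.2077  a^+=0.3605
step 7: x_pred=2.9060  r=-4.6260  x^+=-0.0731  v^+=2.3271  a^+=-0.1551

x_post = -0.0731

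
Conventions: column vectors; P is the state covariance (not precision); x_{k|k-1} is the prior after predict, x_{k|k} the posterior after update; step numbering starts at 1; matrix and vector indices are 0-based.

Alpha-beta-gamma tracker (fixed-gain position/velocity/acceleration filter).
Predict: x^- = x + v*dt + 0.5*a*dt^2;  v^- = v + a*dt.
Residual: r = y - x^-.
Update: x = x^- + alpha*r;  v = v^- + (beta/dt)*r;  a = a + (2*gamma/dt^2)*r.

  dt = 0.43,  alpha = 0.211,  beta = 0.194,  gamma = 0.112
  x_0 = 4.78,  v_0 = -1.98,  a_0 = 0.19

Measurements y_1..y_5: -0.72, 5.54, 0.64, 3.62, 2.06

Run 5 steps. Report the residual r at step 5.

resid = 2.1393

step 1: x_pred=3.9462  r=-4.6662  x^+=2.9616  v^+=-4.0035  a^+=-5.4629
step 2: x_pred=0.7351  r=4.8049  x^+=1.7489  v^+=-4.1847  a^+=0.3581
step 3: x_pred=-0.0174  r=0.6574  x^+=0.1213  v^+=-3.7341  a^+=1.1546
step 4: x_pred=-1.3776  r=4.9976  x^+=-0.3231  v^+=-0.9829  a^+=7.2091
step 5: x_pred=-0.0793  r=2.1393  x^+=0.3721  v^+=3.0822  a^+=9.8008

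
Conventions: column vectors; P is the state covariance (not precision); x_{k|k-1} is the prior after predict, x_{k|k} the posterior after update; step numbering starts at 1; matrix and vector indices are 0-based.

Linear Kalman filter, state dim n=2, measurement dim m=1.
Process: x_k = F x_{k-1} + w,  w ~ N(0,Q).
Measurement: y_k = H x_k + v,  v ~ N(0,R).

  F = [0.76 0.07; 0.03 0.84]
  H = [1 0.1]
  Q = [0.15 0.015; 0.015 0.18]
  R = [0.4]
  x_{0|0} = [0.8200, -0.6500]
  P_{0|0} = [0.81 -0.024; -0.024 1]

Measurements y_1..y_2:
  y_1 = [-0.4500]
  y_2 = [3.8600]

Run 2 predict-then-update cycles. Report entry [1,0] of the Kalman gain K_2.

step 1: x^-=[0.5777, -0.5214]  P^-=[0.6202 0.0769; 0.0769 0.8851]  S=[1.0444]  K=[0.6012; 0.1584]  nu=[-0.9756]  x^+=[-0.0088, -0.6759]  P^+=[0.2427 -0.0225; -0.0225 0.8589]
step 2: x^-=[-0.0540, -0.5680]  P^-=[0.2920 0.0566; 0.0566 0.7851]  S=[0.7112]  K=[0.4186; 0.1900]  nu=[3.9708]  x^+=[1.6080, 0.1864]  P^+=[0.1674 0.0000; 0.0000 0.7595]

K[1,0] = 0.1900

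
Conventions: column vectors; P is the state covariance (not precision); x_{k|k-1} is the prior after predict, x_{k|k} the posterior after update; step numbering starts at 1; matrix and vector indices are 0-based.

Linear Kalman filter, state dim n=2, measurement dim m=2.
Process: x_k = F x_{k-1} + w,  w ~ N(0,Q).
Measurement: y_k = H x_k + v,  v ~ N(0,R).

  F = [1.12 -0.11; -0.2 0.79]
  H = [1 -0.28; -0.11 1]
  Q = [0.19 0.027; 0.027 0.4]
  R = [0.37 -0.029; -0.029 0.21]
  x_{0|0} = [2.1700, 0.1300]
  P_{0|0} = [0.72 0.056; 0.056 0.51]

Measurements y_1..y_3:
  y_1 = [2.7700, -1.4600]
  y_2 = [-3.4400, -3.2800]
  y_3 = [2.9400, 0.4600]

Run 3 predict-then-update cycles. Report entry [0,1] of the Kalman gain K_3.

step 1: x^-=[2.4161, -0.3313]  P^-=[1.0855 -0.1278; -0.1278 0.7294]  S=[1.5843 -0.4844; -0.4844 0.9807]  K=[0.7429 0.1148; 0.0262 0.7710]  nu=[0.2611, -0.8629]  x^+=[2.5110, -0.9898]  P^+=[0.2809 0.0335; 0.0335 0.1648]
step 2: x^-=[2.9212, -1.2842]  P^-=[0.5361 -0.0199; -0.0199 0.5035]  S=[0.9567 -0.2495; -0.2495 0.7244]  K=[0.5909 0.0946; 0.0152 0.7034]  nu=[-6.7208, -1.6745]  x^+=[-1.2082, -2.5645]  P^+=[0.2235 0.0273; 0.0273 0.1503]
step 3: x^-=[-1.0711, -1.7843]  P^-=[0.4655 -0.0114; -0.0114 0.4941]  S=[0.8806 -0.2303; -0.2303 0.7122]  K=[0.5563 0.0920; 0.0129 0.6997]  nu=[3.5115, 2.1265]  x^+=[1.0779, -0.2510]  P^+=[0.2105 0.0263; 0.0263 0.1495]

K[0,1] = 0.0920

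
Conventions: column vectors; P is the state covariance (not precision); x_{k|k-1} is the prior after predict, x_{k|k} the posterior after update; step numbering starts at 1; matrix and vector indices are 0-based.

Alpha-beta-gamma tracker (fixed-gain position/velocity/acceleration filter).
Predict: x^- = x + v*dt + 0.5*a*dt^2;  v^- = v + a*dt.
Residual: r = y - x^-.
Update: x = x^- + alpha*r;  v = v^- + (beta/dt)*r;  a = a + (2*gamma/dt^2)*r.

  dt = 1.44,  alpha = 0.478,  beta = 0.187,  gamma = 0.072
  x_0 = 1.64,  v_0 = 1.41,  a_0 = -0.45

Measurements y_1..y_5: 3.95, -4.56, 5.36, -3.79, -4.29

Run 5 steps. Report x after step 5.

step 1: x_pred=3.2038  r=0.7462  x^+=3.5605  v^+=0.8589  a^+=-0.3982
step 2: x_pred=4.3845  r=-8.9445  x^+=0.1090  v^+=-0.8760  a^+=-1.0193
step 3: x_pred=-2.2093  r=7.5693  x^+=1.4088  v^+=-1.3609  a^+=-0.4937
step 4: x_pred=-1.0627  r=-2.7273  x^+=-2.3664  v^+=-2.4260  a^+=-0.6831
step 5: x_pred=-6.5680  r=2.2780  x^+=-5.4791  v^+=-3.1138  a^+=-0.5249

x_post = -5.4791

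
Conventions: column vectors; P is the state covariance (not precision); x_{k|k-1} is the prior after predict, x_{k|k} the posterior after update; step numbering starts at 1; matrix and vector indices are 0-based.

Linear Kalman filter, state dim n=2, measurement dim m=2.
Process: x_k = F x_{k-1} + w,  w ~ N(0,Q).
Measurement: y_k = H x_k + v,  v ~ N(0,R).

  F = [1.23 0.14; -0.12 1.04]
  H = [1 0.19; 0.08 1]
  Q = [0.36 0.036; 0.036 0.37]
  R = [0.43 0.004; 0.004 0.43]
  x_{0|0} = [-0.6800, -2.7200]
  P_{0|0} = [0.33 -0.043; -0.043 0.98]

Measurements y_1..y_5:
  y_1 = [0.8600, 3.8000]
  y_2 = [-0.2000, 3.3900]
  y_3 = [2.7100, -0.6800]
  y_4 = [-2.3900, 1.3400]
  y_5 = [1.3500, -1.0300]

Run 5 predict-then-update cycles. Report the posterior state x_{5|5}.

x_post = [0.5165, -0.1399]

step 1: x^-=[-1.2172, -2.7472]  P^-=[0.8637 0.0757; 0.0757 1.4455]  S=[1.3746 0.4246; 0.4246 1.8931]  K=[0.6609 -0.0717; 0.0194 0.7624]  nu=[2.5992, 6.6446]  x^+=[0.0239, 2.3690]  P^+=[0.2937 -0.0517; -0.0517 0.3320]
step 2: x^-=[0.3611, 2.4608]  P^-=[0.7931 -0.0243; -0.0243 0.7463]  S=[1.2408 0.1846; 0.1846 1.1775]  K=[0.6456 -0.0679; 0.0007 0.6320]  nu=[-1.0286, 0.9003]  x^+=[-0.3641, 3.0292]  P^+=[0.2867 -0.0496; -0.0496 0.2757]
step 3: x^-=[-0.0238, 3.1940]  P^-=[0.7821 -0.0288; -0.0288 0.6847]  S=[1.2259 0.1675; 0.1675 1.1152]  K=[0.6426 -0.0662; -0.0010 0.6121]  nu=[2.1269, -3.8721]  x^+=[1.5992, 0.8218]  P^+=[0.2853 -0.0487; -0.0487 0.2671]
step 4: x^-=[2.0821, 0.6628]  P^-=[0.7801 -0.0287; -0.0287 0.6752]  S=[1.2236 0.1655; 0.1655 1.1056]  K=[0.6420 -0.0656; -0.0010 0.6088]  nu=[-4.5980, 0.5107]  x^+=[-0.9033, 0.9782]  P^+=[0.2850 -0.0485; -0.0485 0.2656]
step 5: x^-=[-0.9741, 1.1257]  P^-=[0.7797 -0.0286; -0.0286 0.6735]  S=[1.2231 0.1653; 0.1653 1.1039]  K=[0.6419 -0.0655; -0.0009 0.6082]  nu=[2.1102, -2.0778]  x^+=[0.5165, -0.1399]  P^+=[0.2849 -0.0484; -0.0484 0.2654]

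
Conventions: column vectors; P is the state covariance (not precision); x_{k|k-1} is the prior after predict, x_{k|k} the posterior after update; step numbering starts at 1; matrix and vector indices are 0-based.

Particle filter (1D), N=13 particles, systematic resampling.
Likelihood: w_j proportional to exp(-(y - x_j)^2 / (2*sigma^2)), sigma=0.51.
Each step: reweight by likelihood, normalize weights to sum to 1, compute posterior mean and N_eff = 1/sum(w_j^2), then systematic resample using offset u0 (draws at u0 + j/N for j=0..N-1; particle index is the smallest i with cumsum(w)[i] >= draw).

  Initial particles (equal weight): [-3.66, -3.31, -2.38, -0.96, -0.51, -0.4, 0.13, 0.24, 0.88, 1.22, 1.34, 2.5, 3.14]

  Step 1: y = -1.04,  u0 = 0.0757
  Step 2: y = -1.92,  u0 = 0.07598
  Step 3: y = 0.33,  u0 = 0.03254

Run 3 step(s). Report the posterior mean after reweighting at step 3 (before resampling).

step 1: w=[0.0000, 0.0000, 0.0146, 0.4546, 0.2682, 0.2094, 0.0331, 0.0197, 0.0004, 0.0000, 0.0000, 0.0000, 0.0000]  mean=-0.6823  Neff=3.0856  idx=[3, 3, 3, 3, 3, 3, 4, 4, 4, 5, 5, 5, 7]
step 2: w=[0.1516, 0.1516, 0.1516, 0.1516, 0.1516, 0.1516, 0.0195, 0.0195, 0.0195, 0.0105, 0.0105, 0.0105, 0.0001]  mean=-0.9159  Neff=7.1717  idx=[0, 1, 1, 2, 2, 3, 3, 4, 4, 5, 5, 6, 11]
step 3: w=[0.0383, 0.0383, 0.0383, 0.0383, 0.0383, 0.0383, 0.0383, 0.0383, 0.0383, 0.0383, 0.0383, 0.2418, 0.3370]  mean=-0.6625  Neff=5.3157  idx=[0, 2, 4, 6, 8, 10, 11, 11, 11, 12, 12, 12, 12]

post_mean = -0.6625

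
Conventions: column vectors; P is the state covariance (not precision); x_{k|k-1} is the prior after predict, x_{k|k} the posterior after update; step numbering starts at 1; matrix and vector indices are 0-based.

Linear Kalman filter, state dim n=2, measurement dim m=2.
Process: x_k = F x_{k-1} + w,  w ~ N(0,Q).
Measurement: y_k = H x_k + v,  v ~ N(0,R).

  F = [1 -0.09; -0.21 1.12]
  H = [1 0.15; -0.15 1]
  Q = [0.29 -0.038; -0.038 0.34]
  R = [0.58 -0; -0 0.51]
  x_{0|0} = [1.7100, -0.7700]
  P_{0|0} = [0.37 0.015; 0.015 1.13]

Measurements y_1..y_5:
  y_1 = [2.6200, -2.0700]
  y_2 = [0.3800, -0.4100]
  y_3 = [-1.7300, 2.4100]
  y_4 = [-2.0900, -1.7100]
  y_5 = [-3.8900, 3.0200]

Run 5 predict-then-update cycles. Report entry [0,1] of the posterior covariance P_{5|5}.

P_post[0,1] = -0.0297

step 1: x^-=[1.7793, -1.2215]  P^-=[0.6665 -0.2125; -0.2125 1.7667]  S=[1.2224 -0.0427; -0.0427 2.3555]  K=[0.5148 -0.1233; 0.0697 0.7648]  nu=[1.0239, -0.5816]  x^+=[2.3781, -1.5950]  P^+=[0.3012 -0.0177; -0.0177 0.3874]
step 2: x^-=[2.5217, -2.2858]  P^-=[0.5976 -0.1605; -0.1605 0.8476]  S=[1.1485 -0.1194; -0.1194 1.4192]  K=[0.4853 -0.1354; 0.0351 0.6172]  nu=[-1.7988, 2.2541]  x^+=[1.3435, -0.9579]  P^+=[0.2854 -0.0263; -0.0263 0.3108]
step 3: x^-=[1.4297, -1.3550]  P^-=[0.5826 -0.1592; -0.1592 0.7548]  S=[1.1319 -0.1298; -0.1298 1.3257]  K=[0.4777 -0.1392; 0.0271 0.5900]  nu=[-2.9565, 3.9794]  x^+=[-0.5367, 0.9131]  P^+=[0.2814 -0.0288; -0.0288 0.2966]
step 4: x^-=[-0.6188, 1.1354]  P^-=[0.5790 -0.1598; -0.1598 0.7380]  S=[1.1276 -0.1323; -0.1323 1.3090]  K=[0.4757 -0.1403; 0.0251 0.5847]  nu=[-1.6415, -2.9382]  x^+=[-0.9874, -0.6236]  P^+=[0.2803 -0.0295; -0.0295 0.2937]
step 5: x^-=[-0.9313, -0.4911]  P^-=[0.5780 -0.1601; -0.1601 0.7347]  S=[1.1265 -0.1330; -0.1330 1.3058]  K=[0.4752 -0.1406; 0.0246 0.5836]  nu=[-2.8851, 3.3714]  x^+=[-2.7763, 1.4054]  P^+=[0.2801 -0.0297; -0.0297 0.2932]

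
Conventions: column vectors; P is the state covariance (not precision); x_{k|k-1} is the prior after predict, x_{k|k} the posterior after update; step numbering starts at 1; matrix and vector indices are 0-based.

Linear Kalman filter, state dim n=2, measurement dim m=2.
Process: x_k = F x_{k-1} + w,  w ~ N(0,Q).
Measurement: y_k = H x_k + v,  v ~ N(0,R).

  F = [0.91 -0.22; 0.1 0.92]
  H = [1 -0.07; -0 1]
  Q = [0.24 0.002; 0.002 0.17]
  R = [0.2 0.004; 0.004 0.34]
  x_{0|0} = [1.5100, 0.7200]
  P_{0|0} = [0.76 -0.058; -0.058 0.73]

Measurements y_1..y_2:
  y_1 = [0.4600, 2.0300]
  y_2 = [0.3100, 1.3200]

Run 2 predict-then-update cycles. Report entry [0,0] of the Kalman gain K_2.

step 1: x^-=[1.2157, 0.8134]  P^-=[0.9279 -0.1239; -0.1239 0.7848]  S=[1.1491 -0.1748; -0.1748 1.1248]  K=[0.8176 0.0169; -0.0507 0.6899]  nu=[-0.6988, 1.2166]  x^+=[0.6650, 1.6881]  P^+=[0.1642 0.0090; 0.0090 0.2343]
step 2: x^-=[0.2338, 1.6195]  P^-=[0.3837 -0.0231; -0.0231 0.3717]  S=[0.5888 -0.0451; -0.0451 0.7117]  K=[0.6552 0.0091; -0.0436 0.5195]  nu=[0.1896, -0.2995]  x^+=[0.3553, 1.4557]  P^+=[0.1315 0.0057; 0.0057 0.1764]

K[0,0] = 0.6552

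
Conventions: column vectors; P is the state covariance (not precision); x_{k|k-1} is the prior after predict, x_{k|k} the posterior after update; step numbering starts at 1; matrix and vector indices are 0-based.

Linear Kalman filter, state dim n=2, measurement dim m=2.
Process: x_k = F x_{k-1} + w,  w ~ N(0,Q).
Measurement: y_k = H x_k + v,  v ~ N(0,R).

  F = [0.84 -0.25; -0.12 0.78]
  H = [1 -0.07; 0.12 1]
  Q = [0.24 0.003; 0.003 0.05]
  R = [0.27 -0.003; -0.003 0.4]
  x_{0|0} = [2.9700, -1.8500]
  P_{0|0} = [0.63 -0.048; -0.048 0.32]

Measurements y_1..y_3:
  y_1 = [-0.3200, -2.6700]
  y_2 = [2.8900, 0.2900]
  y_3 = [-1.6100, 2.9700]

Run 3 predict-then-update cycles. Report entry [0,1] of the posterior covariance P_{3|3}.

P_post[0,1] = -0.0164

step 1: x^-=[2.9573, -1.7994]  P^-=[0.7247 -0.1558; -0.1558 0.2627]  S=[1.0178 -0.0889; -0.0889 0.6358]  K=[0.7221 -0.0073; -0.1393 0.3644]  nu=[-3.4033, -1.2255]  x^+=[0.5087, -1.7718]  P^+=[0.1930 -0.0282; -0.0282 0.1496]
step 2: x^-=[0.8703, -1.4431]  P^-=[0.3974 -0.0650; -0.0650 0.1491]  S=[0.6772 -0.0302; -0.0302 0.5392]  K=[0.5936 0.0012; -0.0999 0.2564]  nu=[1.9187, 1.6286]  x^+=[2.0111, -1.2172]  P^+=[0.1588 -0.0204; -0.0204 0.1053]
step 3: x^-=[1.9936, -1.1907]  P^-=[0.3672 -0.0475; -0.0475 0.1202]  S=[0.6445 -0.0145; -0.0145 0.5141]  K=[0.5752 0.0095; -0.0818 0.2204]  nu=[-3.6869, 3.9215]  x^+=[-0.0899, -0.0249]  P^+=[0.1541 -0.0164; -0.0164 0.0904]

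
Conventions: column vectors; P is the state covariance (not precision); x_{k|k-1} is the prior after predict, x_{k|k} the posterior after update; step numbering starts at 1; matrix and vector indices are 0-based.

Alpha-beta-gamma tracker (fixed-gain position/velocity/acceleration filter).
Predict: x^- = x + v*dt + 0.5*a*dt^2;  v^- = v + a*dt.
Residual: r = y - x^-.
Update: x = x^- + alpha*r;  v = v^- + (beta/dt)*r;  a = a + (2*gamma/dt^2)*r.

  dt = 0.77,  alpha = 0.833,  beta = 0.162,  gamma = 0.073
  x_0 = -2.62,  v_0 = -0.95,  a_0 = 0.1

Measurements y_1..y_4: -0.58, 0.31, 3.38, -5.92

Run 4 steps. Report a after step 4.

step 1: x_pred=-3.3219  r=2.7419  x^+=-1.0379  v^+=-0.2961  a^+=0.7752
step 2: x_pred=-1.0361  r=1.3461  x^+=0.0852  v^+=0.5840  a^+=1.1067
step 3: x_pred=0.8629  r=2.5171  x^+=2.9596  v^+=1.9656  a^+=1.7265
step 4: x_pred=4.9850  r=-10.9050  x^+=-4.0989  v^+=1.0007  a^+=-0.9588

a_post = -0.9588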